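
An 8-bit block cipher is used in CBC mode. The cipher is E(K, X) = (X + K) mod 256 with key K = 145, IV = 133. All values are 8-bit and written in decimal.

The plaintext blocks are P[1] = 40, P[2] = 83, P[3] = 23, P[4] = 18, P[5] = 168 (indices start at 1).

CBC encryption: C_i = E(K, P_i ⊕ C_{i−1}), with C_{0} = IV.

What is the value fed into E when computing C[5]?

81

C[1]: P[1] ⊕ 133 = 173; E(K, 173) = 62.
C[2]: P[2] ⊕ 62 = 109; E(K, 109) = 254.
C[3]: P[3] ⊕ 254 = 233; E(K, 233) = 122.
C[4]: P[4] ⊕ 122 = 104; E(K, 104) = 249.
C[5]: P[5] ⊕ 249 = 81; E(K, 81) = 226.
So the input to E for block [5] is 81.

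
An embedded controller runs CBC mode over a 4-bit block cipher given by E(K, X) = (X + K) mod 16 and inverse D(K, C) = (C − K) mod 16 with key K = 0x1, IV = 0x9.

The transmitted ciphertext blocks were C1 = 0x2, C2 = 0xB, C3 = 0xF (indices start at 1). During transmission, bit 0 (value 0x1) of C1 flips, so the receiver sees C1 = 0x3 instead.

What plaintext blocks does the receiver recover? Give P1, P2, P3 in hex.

P1 = 0xB, P2 = 0x9, P3 = 0x5

CBC decryption: P_i = D(K, C_i) ⊕ C_{i−1}, with C_{0} = IV.
Only C1 changed, to 0x3. In CBC, a change in C_i garbles P_i and flips the same bit in P_{i+1}. Decrypting the received ciphertext:
P1: D(K, 0x3) = 0x2; 0x2 ⊕ 0x9 = 0xB.
P2: D(K, 0xB) = 0xA; 0xA ⊕ 0x3 = 0x9.
P3: D(K, 0xF) = 0xE; 0xE ⊕ 0xB = 0x5.
Blocks that differ from the original plaintext: P1, P2.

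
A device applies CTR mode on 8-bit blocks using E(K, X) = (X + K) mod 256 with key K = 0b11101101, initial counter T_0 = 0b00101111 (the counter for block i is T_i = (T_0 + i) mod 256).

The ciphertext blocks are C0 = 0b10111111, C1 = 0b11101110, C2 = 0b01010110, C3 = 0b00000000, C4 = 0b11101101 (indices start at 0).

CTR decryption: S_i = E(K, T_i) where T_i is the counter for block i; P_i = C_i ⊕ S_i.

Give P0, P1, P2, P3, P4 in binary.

P0 = 0b10100011, P1 = 0b11110011, P2 = 0b01001000, P3 = 0b00011111, P4 = 0b11001101

P0: T = 0b00101111, S = E(K, T) = 0b00011100; 0b10111111 ⊕ 0b00011100 = 0b10100011.
P1: T = 0b00110000, S = E(K, T) = 0b00011101; 0b11101110 ⊕ 0b00011101 = 0b11110011.
P2: T = 0b00110001, S = E(K, T) = 0b00011110; 0b01010110 ⊕ 0b00011110 = 0b01001000.
P3: T = 0b00110010, S = E(K, T) = 0b00011111; 0b00000000 ⊕ 0b00011111 = 0b00011111.
P4: T = 0b00110011, S = E(K, T) = 0b00100000; 0b11101101 ⊕ 0b00100000 = 0b11001101.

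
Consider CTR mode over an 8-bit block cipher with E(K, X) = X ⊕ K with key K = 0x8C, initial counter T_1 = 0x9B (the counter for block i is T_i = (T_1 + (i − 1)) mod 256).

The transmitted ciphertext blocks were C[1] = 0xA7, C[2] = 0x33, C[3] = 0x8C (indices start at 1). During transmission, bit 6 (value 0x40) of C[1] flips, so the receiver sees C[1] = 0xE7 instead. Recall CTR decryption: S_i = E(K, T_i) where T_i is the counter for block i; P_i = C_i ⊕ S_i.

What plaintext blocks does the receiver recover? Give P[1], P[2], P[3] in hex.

Only C[1] changed, to 0xE7. In CTR, a change in C_i flips the same bit in P_i only; the keystream is unaffected. Decrypting the received ciphertext:
P[1]: T = 0x9B, S = E(K, T) = 0x17; 0xE7 ⊕ 0x17 = 0xF0.
P[2]: T = 0x9C, S = E(K, T) = 0x10; 0x33 ⊕ 0x10 = 0x23.
P[3]: T = 0x9D, S = E(K, T) = 0x11; 0x8C ⊕ 0x11 = 0x9D.
Blocks that differ from the original plaintext: P[1].

P[1] = 0xF0, P[2] = 0x23, P[3] = 0x9D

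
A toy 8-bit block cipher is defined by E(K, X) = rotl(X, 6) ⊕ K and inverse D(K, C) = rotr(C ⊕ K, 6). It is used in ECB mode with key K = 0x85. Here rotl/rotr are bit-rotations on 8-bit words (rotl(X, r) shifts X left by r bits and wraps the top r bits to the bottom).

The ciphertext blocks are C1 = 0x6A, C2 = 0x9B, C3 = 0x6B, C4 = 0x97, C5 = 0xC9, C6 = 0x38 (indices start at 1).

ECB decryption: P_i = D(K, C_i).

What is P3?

P3 = 0xBB

P3: D(K, 0x6B) = 0xBB.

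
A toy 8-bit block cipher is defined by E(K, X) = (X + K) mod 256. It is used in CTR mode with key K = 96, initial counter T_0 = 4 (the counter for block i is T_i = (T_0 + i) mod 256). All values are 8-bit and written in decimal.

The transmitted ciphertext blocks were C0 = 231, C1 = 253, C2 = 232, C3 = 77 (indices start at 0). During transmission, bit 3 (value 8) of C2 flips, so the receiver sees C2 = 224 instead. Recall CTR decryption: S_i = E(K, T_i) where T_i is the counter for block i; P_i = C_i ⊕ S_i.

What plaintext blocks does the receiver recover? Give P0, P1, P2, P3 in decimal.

Only C2 changed, to 224. In CTR, a change in C_i flips the same bit in P_i only; the keystream is unaffected. Decrypting the received ciphertext:
P0: T = 4, S = E(K, T) = 100; 231 ⊕ 100 = 131.
P1: T = 5, S = E(K, T) = 101; 253 ⊕ 101 = 152.
P2: T = 6, S = E(K, T) = 102; 224 ⊕ 102 = 134.
P3: T = 7, S = E(K, T) = 103; 77 ⊕ 103 = 42.
Blocks that differ from the original plaintext: P2.

P0 = 131, P1 = 152, P2 = 134, P3 = 42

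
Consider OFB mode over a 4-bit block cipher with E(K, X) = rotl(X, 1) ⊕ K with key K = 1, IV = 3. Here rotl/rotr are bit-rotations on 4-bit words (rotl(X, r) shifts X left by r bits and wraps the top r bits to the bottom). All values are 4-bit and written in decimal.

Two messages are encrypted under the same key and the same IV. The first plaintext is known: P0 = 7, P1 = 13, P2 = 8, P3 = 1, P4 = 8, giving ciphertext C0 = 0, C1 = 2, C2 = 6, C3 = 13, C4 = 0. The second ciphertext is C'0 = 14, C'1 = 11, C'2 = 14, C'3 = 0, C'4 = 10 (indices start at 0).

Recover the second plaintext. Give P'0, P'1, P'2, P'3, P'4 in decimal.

P'0 = 9, P'1 = 4, P'2 = 0, P'3 = 12, P'4 = 2

In OFB with a reused IV, both messages share the same keystream S_i, so C_i ⊕ C'_i = P_i ⊕ P'_i and thus P'_i = P_i ⊕ C_i ⊕ C'_i.
P'0: 7 ⊕ 0 ⊕ 14 = 9.
P'1: 13 ⊕ 2 ⊕ 11 = 4.
P'2: 8 ⊕ 6 ⊕ 14 = 0.
P'3: 1 ⊕ 13 ⊕ 0 = 12.
P'4: 8 ⊕ 0 ⊕ 10 = 2.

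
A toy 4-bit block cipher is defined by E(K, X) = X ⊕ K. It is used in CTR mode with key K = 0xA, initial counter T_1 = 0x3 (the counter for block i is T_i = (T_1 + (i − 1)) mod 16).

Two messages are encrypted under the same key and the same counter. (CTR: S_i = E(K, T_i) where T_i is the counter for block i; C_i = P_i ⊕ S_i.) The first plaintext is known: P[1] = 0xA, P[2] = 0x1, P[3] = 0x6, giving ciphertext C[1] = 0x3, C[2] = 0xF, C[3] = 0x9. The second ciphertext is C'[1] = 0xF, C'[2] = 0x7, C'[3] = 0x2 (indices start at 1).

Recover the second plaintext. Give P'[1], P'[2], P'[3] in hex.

In CTR with a reused counter, both messages share the same keystream S_i, so C_i ⊕ C'_i = P_i ⊕ P'_i and thus P'_i = P_i ⊕ C_i ⊕ C'_i.
P'[1]: 0xA ⊕ 0x3 ⊕ 0xF = 0x6.
P'[2]: 0x1 ⊕ 0xF ⊕ 0x7 = 0x9.
P'[3]: 0x6 ⊕ 0x9 ⊕ 0x2 = 0xD.

P'[1] = 0x6, P'[2] = 0x9, P'[3] = 0xD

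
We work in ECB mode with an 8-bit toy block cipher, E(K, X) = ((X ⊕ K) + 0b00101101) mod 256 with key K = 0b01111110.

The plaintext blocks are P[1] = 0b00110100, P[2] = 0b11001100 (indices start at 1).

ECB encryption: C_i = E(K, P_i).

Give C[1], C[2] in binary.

C[1] = 0b01110111, C[2] = 0b11011111

C[1]: E(K, 0b00110100) = 0b01110111.
C[2]: E(K, 0b11001100) = 0b11011111.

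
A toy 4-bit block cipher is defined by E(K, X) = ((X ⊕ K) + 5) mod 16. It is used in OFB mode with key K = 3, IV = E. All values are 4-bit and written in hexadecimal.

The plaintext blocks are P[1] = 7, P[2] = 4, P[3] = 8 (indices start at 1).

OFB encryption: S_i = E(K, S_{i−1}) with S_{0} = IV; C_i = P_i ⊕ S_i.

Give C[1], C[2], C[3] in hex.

C[1] = 5, C[2] = 2, C[3] = 2

C[1]: S = E(K, E) = 2; 7 ⊕ 2 = 5.
C[2]: S = E(K, 2) = 6; 4 ⊕ 6 = 2.
C[3]: S = E(K, 6) = A; 8 ⊕ A = 2.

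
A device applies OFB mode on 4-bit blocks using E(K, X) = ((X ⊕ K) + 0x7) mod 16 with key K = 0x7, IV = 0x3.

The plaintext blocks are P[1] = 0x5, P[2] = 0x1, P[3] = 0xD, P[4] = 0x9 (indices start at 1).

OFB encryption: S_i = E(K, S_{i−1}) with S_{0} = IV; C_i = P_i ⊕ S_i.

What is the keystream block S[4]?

0x3

C[1]: S = E(K, 0x3) = 0xB; 0x5 ⊕ 0xB = 0xE.
C[2]: S = E(K, 0xB) = 0x3; 0x1 ⊕ 0x3 = 0x2.
C[3]: S = E(K, 0x3) = 0xB; 0xD ⊕ 0xB = 0x6.
C[4]: S = E(K, 0xB) = 0x3; 0x9 ⊕ 0x3 = 0xA.
So S[4] = 0x3.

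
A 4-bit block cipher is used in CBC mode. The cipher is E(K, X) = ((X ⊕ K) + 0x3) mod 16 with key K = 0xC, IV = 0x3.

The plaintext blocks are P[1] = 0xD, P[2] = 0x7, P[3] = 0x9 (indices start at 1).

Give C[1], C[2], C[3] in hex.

C[1] = 0x5, C[2] = 0x1, C[3] = 0x7

CBC encryption: C_i = E(K, P_i ⊕ C_{i−1}), with C_{0} = IV.
C[1]: P[1] ⊕ 0x3 = 0xE; E(K, 0xE) = 0x5.
C[2]: P[2] ⊕ 0x5 = 0x2; E(K, 0x2) = 0x1.
C[3]: P[3] ⊕ 0x1 = 0x8; E(K, 0x8) = 0x7.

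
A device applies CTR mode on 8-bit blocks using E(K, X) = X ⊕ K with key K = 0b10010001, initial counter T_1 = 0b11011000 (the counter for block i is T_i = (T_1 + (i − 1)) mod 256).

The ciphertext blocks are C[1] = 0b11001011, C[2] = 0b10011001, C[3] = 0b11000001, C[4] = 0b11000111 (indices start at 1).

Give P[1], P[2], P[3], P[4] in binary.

P[1] = 0b10000010, P[2] = 0b11010001, P[3] = 0b10001010, P[4] = 0b10001101

CTR decryption: S_i = E(K, T_i) where T_i is the counter for block i; P_i = C_i ⊕ S_i.
P[1]: T = 0b11011000, S = E(K, T) = 0b01001001; 0b11001011 ⊕ 0b01001001 = 0b10000010.
P[2]: T = 0b11011001, S = E(K, T) = 0b01001000; 0b10011001 ⊕ 0b01001000 = 0b11010001.
P[3]: T = 0b11011010, S = E(K, T) = 0b01001011; 0b11000001 ⊕ 0b01001011 = 0b10001010.
P[4]: T = 0b11011011, S = E(K, T) = 0b01001010; 0b11000111 ⊕ 0b01001010 = 0b10001101.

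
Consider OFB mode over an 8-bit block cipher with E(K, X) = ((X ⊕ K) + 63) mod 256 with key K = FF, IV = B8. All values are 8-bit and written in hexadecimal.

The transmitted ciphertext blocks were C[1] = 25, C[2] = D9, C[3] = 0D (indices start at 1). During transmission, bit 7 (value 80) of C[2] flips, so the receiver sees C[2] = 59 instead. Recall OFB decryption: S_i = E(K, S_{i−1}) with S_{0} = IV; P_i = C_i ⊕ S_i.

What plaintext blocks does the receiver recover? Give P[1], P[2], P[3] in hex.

Only C[2] changed, to 59. In OFB, a change in C_i flips the same bit in P_i only; the keystream is unaffected. Decrypting the received ciphertext:
P[1]: S = E(K, B8) = AA; 25 ⊕ AA = 8F.
P[2]: S = E(K, AA) = B8; 59 ⊕ B8 = E1.
P[3]: S = E(K, B8) = AA; 0D ⊕ AA = A7.
Blocks that differ from the original plaintext: P[2].

P[1] = 8F, P[2] = E1, P[3] = A7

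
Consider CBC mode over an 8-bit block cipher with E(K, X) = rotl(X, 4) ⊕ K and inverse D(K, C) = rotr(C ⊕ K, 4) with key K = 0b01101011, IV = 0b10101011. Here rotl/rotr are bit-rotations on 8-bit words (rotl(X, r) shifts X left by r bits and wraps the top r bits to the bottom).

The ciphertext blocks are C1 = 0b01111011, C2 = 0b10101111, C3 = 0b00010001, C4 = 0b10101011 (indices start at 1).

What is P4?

CBC decryption: P_i = D(K, C_i) ⊕ C_{i−1}, with C_{0} = IV.
P4: D(K, 0b10101011) = 0b00001100; 0b00001100 ⊕ 0b00010001 = 0b00011101.

P4 = 0b00011101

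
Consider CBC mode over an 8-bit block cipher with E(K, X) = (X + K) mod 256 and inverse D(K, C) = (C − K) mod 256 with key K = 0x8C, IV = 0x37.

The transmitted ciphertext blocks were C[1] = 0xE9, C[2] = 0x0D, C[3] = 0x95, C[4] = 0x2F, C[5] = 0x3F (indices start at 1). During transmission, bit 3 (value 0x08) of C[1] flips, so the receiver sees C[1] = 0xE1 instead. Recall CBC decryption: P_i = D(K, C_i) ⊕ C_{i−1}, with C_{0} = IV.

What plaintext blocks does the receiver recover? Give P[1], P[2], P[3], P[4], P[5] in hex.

P[1] = 0x62, P[2] = 0x60, P[3] = 0x04, P[4] = 0x36, P[5] = 0x9C

Only C[1] changed, to 0xE1. In CBC, a change in C_i garbles P_i and flips the same bit in P_{i+1}. Decrypting the received ciphertext:
P[1]: D(K, 0xE1) = 0x55; 0x55 ⊕ 0x37 = 0x62.
P[2]: D(K, 0x0D) = 0x81; 0x81 ⊕ 0xE1 = 0x60.
P[3]: D(K, 0x95) = 0x09; 0x09 ⊕ 0x0D = 0x04.
P[4]: D(K, 0x2F) = 0xA3; 0xA3 ⊕ 0x95 = 0x36.
P[5]: D(K, 0x3F) = 0xB3; 0xB3 ⊕ 0x2F = 0x9C.
Blocks that differ from the original plaintext: P[1], P[2].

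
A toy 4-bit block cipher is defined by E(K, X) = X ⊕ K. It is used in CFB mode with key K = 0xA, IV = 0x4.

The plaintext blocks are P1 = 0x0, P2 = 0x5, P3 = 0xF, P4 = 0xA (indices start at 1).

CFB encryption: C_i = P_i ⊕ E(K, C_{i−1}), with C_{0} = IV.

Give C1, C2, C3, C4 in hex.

C1 = 0xE, C2 = 0x1, C3 = 0x4, C4 = 0x4

C1: E(K, 0x4) = 0xE; 0x0 ⊕ 0xE = 0xE.
C2: E(K, 0xE) = 0x4; 0x5 ⊕ 0x4 = 0x1.
C3: E(K, 0x1) = 0xB; 0xF ⊕ 0xB = 0x4.
C4: E(K, 0x4) = 0xE; 0xA ⊕ 0xE = 0x4.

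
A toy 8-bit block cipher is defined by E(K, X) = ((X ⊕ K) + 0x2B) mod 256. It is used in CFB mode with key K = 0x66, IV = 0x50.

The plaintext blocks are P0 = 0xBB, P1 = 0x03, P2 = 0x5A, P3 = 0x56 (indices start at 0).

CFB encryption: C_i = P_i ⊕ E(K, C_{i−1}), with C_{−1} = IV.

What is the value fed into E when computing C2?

0xE4

C0: E(K, 0x50) = 0x61; 0xBB ⊕ 0x61 = 0xDA.
C1: E(K, 0xDA) = 0xE7; 0x03 ⊕ 0xE7 = 0xE4.
C2: E(K, 0xE4) = 0xAD; 0x5A ⊕ 0xAD = 0xF7.
So the input to E for block 2 is 0xE4.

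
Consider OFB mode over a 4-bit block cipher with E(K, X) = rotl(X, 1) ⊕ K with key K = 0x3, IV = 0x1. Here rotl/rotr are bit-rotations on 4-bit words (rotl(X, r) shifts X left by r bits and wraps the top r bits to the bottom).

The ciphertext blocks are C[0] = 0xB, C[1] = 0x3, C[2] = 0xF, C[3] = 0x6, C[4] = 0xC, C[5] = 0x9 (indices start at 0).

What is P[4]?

OFB decryption: S_i = E(K, S_{i−1}) with S_{−1} = IV; P_i = C_i ⊕ S_i.
P[0]: S = E(K, 0x1) = 0x1; 0xB ⊕ 0x1 = 0xA.
P[1]: S = E(K, 0x1) = 0x1; 0x3 ⊕ 0x1 = 0x2.
P[2]: S = E(K, 0x1) = 0x1; 0xF ⊕ 0x1 = 0xE.
P[3]: S = E(K, 0x1) = 0x1; 0x6 ⊕ 0x1 = 0x7.
P[4]: S = E(K, 0x1) = 0x1; 0xC ⊕ 0x1 = 0xD.

P[4] = 0xD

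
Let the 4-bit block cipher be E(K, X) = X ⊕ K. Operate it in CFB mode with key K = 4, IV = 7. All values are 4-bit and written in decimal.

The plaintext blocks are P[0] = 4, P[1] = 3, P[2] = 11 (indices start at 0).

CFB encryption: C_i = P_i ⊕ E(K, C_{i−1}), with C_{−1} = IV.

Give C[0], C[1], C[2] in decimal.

C[0]: E(K, 7) = 3; 4 ⊕ 3 = 7.
C[1]: E(K, 7) = 3; 3 ⊕ 3 = 0.
C[2]: E(K, 0) = 4; 11 ⊕ 4 = 15.

C[0] = 7, C[1] = 0, C[2] = 15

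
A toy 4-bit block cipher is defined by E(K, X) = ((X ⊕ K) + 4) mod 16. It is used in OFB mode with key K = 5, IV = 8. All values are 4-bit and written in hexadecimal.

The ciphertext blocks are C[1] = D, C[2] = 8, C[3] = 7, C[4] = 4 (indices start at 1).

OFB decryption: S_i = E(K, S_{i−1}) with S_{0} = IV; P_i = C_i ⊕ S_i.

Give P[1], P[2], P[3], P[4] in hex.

P[1] = C, P[2] = 0, P[3] = 6, P[4] = C

P[1]: S = E(K, 8) = 1; D ⊕ 1 = C.
P[2]: S = E(K, 1) = 8; 8 ⊕ 8 = 0.
P[3]: S = E(K, 8) = 1; 7 ⊕ 1 = 6.
P[4]: S = E(K, 1) = 8; 4 ⊕ 8 = C.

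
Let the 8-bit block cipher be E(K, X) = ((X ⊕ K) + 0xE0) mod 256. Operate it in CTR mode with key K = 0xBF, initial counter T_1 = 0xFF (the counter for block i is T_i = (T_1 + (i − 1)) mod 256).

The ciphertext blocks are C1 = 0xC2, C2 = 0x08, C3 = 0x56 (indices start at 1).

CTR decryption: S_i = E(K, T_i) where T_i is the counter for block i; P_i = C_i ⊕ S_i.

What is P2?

P2: T = 0x00, S = E(K, T) = 0x9F; 0x08 ⊕ 0x9F = 0x97.

P2 = 0x97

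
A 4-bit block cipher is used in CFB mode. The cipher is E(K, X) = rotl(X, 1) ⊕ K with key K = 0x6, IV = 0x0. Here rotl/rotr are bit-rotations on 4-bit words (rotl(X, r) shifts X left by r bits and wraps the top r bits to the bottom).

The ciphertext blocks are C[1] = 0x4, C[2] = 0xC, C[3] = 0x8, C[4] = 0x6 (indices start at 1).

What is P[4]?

P[4] = 0x1

CFB decryption: P_i = C_i ⊕ E(K, C_{i−1}), with C_{0} = IV.
P[4]: E(K, 0x8) = 0x7; 0x6 ⊕ 0x7 = 0x1.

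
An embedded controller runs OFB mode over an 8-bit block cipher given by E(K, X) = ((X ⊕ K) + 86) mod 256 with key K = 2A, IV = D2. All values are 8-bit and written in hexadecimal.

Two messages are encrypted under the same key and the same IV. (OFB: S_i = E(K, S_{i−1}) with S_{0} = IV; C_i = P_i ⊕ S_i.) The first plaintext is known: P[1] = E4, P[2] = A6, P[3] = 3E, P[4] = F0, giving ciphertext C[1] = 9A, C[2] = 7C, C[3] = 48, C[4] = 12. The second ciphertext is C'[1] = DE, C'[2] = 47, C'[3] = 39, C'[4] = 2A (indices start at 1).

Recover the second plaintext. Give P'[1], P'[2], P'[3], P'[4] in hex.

P'[1] = A0, P'[2] = 9D, P'[3] = 4F, P'[4] = C8

In OFB with a reused IV, both messages share the same keystream S_i, so C_i ⊕ C'_i = P_i ⊕ P'_i and thus P'_i = P_i ⊕ C_i ⊕ C'_i.
P'[1]: E4 ⊕ 9A ⊕ DE = A0.
P'[2]: A6 ⊕ 7C ⊕ 47 = 9D.
P'[3]: 3E ⊕ 48 ⊕ 39 = 4F.
P'[4]: F0 ⊕ 12 ⊕ 2A = C8.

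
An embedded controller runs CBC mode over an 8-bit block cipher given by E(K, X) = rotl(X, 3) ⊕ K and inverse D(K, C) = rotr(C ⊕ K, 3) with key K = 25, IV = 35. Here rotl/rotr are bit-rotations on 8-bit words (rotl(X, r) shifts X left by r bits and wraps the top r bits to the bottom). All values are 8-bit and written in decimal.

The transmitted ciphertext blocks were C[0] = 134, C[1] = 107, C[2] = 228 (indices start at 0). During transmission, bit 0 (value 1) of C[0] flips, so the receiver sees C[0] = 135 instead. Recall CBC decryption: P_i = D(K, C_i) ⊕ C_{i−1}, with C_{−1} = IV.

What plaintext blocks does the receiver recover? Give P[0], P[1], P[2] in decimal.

Only C[0] changed, to 135. In CBC, a change in C_i garbles P_i and flips the same bit in P_{i+1}. Decrypting the received ciphertext:
P[0]: D(K, 135) = 211; 211 ⊕ 35 = 240.
P[1]: D(K, 107) = 78; 78 ⊕ 135 = 201.
P[2]: D(K, 228) = 191; 191 ⊕ 107 = 212.
Blocks that differ from the original plaintext: P[0], P[1].

P[0] = 240, P[1] = 201, P[2] = 212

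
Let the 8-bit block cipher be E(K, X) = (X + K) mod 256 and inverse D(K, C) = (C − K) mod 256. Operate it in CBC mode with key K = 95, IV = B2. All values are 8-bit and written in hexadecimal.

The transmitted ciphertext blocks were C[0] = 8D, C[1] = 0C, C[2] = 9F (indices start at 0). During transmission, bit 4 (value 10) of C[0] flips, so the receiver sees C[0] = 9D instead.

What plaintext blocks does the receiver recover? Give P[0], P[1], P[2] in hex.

CBC decryption: P_i = D(K, C_i) ⊕ C_{i−1}, with C_{−1} = IV.
Only C[0] changed, to 9D. In CBC, a change in C_i garbles P_i and flips the same bit in P_{i+1}. Decrypting the received ciphertext:
P[0]: D(K, 9D) = 08; 08 ⊕ B2 = BA.
P[1]: D(K, 0C) = 77; 77 ⊕ 9D = EA.
P[2]: D(K, 9F) = 0A; 0A ⊕ 0C = 06.
Blocks that differ from the original plaintext: P[0], P[1].

P[0] = BA, P[1] = EA, P[2] = 06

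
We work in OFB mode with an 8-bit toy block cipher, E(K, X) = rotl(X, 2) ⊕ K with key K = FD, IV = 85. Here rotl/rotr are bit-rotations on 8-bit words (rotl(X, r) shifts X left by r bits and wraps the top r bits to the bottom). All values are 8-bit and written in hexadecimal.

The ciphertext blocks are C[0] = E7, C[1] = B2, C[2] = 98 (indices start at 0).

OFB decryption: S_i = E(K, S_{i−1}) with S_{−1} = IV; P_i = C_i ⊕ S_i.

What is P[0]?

P[0]: S = E(K, 85) = EB; E7 ⊕ EB = 0C.

P[0] = 0C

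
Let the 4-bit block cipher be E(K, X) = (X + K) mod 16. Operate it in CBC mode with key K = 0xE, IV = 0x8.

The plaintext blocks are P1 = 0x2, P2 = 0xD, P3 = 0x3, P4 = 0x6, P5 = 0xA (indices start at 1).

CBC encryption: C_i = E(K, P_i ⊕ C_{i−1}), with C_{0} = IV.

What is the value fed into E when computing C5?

0xC

C1: P1 ⊕ 0x8 = 0xA; E(K, 0xA) = 0x8.
C2: P2 ⊕ 0x8 = 0x5; E(K, 0x5) = 0x3.
C3: P3 ⊕ 0x3 = 0x0; E(K, 0x0) = 0xE.
C4: P4 ⊕ 0xE = 0x8; E(K, 0x8) = 0x6.
C5: P5 ⊕ 0x6 = 0xC; E(K, 0xC) = 0xA.
So the input to E for block 5 is 0xC.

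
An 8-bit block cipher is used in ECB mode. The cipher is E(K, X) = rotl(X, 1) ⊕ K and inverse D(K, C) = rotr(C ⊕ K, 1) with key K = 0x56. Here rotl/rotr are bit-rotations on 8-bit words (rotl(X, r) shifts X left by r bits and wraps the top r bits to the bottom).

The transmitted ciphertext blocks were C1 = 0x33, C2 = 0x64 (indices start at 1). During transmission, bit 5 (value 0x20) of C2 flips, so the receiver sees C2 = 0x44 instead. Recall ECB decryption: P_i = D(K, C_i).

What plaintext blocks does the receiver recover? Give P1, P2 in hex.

P1 = 0xB2, P2 = 0x09

Only C2 changed, to 0x44. In ECB, a change in C_i affects only P_i. Decrypting the received ciphertext:
P1: D(K, 0x33) = 0xB2.
P2: D(K, 0x44) = 0x09.
Blocks that differ from the original plaintext: P2.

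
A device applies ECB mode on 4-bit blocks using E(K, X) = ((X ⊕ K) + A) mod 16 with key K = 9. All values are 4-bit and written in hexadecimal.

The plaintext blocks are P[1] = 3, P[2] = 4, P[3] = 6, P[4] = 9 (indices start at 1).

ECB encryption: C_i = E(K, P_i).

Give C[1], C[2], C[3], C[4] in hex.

C[1] = 4, C[2] = 7, C[3] = 9, C[4] = A

C[1]: E(K, 3) = 4.
C[2]: E(K, 4) = 7.
C[3]: E(K, 6) = 9.
C[4]: E(K, 9) = A.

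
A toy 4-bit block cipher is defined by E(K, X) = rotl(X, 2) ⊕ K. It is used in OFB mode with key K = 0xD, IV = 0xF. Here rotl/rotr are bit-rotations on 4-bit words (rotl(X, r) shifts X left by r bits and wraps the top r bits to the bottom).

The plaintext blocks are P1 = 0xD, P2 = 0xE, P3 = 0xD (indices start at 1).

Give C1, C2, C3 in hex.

OFB encryption: S_i = E(K, S_{i−1}) with S_{0} = IV; C_i = P_i ⊕ S_i.
C1: S = E(K, 0xF) = 0x2; 0xD ⊕ 0x2 = 0xF.
C2: S = E(K, 0x2) = 0x5; 0xE ⊕ 0x5 = 0xB.
C3: S = E(K, 0x5) = 0x8; 0xD ⊕ 0x8 = 0x5.

C1 = 0xF, C2 = 0xB, C3 = 0x5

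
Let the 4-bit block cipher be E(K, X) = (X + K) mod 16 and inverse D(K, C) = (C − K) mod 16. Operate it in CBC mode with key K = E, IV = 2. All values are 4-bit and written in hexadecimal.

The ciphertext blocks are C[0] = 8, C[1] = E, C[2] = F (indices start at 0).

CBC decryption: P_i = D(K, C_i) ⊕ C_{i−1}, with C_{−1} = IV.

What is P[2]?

P[2]: D(K, F) = 1; 1 ⊕ E = F.

P[2] = F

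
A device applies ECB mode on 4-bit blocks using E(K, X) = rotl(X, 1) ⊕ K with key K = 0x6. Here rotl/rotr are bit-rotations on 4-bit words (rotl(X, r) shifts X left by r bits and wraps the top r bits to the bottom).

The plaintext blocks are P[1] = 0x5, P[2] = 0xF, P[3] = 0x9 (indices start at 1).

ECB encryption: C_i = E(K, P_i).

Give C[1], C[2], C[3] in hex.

C[1]: E(K, 0x5) = 0xC.
C[2]: E(K, 0xF) = 0x9.
C[3]: E(K, 0x9) = 0x5.

C[1] = 0xC, C[2] = 0x9, C[3] = 0x5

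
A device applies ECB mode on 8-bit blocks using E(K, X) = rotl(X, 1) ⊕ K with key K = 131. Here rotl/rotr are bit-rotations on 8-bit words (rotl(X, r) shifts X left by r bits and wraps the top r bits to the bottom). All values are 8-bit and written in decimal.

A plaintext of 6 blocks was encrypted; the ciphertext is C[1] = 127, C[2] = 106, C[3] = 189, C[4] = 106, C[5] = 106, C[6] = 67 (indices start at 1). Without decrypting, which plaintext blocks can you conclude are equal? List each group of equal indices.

P[2] = P[4] = P[5]

ECB encrypts each block independently with the same key, so equal ciphertext blocks imply equal plaintext blocks.
C[2] = C[4] = C[5] = 106, so P[2] = P[4] = P[5].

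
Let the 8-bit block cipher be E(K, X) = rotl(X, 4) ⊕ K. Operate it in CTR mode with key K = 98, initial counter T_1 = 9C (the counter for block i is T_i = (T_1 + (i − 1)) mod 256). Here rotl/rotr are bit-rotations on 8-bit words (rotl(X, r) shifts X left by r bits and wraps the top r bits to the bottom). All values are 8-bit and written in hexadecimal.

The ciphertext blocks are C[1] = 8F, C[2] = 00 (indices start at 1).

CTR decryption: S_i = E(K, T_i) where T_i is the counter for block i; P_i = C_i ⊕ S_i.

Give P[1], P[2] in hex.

P[1] = DE, P[2] = 41

P[1]: T = 9C, S = E(K, T) = 51; 8F ⊕ 51 = DE.
P[2]: T = 9D, S = E(K, T) = 41; 00 ⊕ 41 = 41.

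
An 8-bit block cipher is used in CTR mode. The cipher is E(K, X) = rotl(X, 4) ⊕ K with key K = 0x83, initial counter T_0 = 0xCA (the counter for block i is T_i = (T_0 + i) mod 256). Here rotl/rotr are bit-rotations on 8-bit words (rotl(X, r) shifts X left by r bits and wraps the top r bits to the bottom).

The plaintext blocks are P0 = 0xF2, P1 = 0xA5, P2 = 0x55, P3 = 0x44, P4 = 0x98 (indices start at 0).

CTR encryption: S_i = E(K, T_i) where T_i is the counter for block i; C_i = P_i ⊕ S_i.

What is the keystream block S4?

C0: T = 0xCA, S = E(K, T) = 0x2F; 0xF2 ⊕ 0x2F = 0xDD.
C1: T = 0xCB, S = E(K, T) = 0x3F; 0xA5 ⊕ 0x3F = 0x9A.
C2: T = 0xCC, S = E(K, T) = 0x4F; 0x55 ⊕ 0x4F = 0x1A.
C3: T = 0xCD, S = E(K, T) = 0x5F; 0x44 ⊕ 0x5F = 0x1B.
C4: T = 0xCE, S = E(K, T) = 0x6F; 0x98 ⊕ 0x6F = 0xF7.
So S4 = 0x6F.

0x6F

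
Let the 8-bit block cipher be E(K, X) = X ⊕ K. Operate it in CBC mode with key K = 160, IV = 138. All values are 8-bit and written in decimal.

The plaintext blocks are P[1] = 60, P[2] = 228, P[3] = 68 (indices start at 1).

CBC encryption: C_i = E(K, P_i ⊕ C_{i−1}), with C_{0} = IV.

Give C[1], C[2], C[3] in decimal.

C[1] = 22, C[2] = 82, C[3] = 182

C[1]: P[1] ⊕ 138 = 182; E(K, 182) = 22.
C[2]: P[2] ⊕ 22 = 242; E(K, 242) = 82.
C[3]: P[3] ⊕ 82 = 22; E(K, 22) = 182.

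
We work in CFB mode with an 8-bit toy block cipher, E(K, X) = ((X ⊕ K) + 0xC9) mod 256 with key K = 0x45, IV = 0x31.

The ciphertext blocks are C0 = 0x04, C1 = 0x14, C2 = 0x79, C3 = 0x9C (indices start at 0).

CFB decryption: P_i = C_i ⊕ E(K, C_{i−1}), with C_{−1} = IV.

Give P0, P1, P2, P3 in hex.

P0 = 0x39, P1 = 0x1E, P2 = 0x63, P3 = 0x99

P0: E(K, 0x31) = 0x3D; 0x04 ⊕ 0x3D = 0x39.
P1: E(K, 0x04) = 0x0A; 0x14 ⊕ 0x0A = 0x1E.
P2: E(K, 0x14) = 0x1A; 0x79 ⊕ 0x1A = 0x63.
P3: E(K, 0x79) = 0x05; 0x9C ⊕ 0x05 = 0x99.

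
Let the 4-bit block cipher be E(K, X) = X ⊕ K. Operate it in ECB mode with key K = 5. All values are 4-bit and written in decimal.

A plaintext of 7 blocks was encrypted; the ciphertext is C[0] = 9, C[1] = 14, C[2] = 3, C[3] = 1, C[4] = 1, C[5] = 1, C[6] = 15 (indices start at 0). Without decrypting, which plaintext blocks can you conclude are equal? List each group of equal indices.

ECB encrypts each block independently with the same key, so equal ciphertext blocks imply equal plaintext blocks.
C[3] = C[4] = C[5] = 1, so P[3] = P[4] = P[5].

P[3] = P[4] = P[5]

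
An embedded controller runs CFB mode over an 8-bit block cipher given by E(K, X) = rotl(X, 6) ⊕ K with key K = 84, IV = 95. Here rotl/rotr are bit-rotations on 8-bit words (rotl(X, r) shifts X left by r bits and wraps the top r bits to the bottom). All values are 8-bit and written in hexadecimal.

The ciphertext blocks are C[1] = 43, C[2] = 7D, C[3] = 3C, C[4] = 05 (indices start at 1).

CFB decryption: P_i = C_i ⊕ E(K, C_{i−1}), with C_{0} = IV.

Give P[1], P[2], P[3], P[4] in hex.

P[1]: E(K, 95) = E1; 43 ⊕ E1 = A2.
P[2]: E(K, 43) = 54; 7D ⊕ 54 = 29.
P[3]: E(K, 7D) = DB; 3C ⊕ DB = E7.
P[4]: E(K, 3C) = 8B; 05 ⊕ 8B = 8E.

P[1] = A2, P[2] = 29, P[3] = E7, P[4] = 8E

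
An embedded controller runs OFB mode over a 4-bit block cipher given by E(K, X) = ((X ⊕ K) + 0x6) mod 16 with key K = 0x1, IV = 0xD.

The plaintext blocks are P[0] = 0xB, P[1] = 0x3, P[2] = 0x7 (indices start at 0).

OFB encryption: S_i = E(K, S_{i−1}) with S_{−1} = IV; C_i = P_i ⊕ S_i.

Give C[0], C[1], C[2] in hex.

C[0] = 0x9, C[1] = 0xA, C[2] = 0x9

C[0]: S = E(K, 0xD) = 0x2; 0xB ⊕ 0x2 = 0x9.
C[1]: S = E(K, 0x2) = 0x9; 0x3 ⊕ 0x9 = 0xA.
C[2]: S = E(K, 0x9) = 0xE; 0x7 ⊕ 0xE = 0x9.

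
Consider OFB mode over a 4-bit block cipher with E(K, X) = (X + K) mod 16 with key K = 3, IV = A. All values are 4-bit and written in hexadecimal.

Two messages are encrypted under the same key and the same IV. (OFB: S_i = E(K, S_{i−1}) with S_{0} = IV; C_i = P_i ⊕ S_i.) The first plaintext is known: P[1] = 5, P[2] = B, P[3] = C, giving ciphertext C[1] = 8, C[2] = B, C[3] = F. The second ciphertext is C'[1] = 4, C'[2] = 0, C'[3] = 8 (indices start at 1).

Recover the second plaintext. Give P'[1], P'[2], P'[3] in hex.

P'[1] = 9, P'[2] = 0, P'[3] = B

In OFB with a reused IV, both messages share the same keystream S_i, so C_i ⊕ C'_i = P_i ⊕ P'_i and thus P'_i = P_i ⊕ C_i ⊕ C'_i.
P'[1]: 5 ⊕ 8 ⊕ 4 = 9.
P'[2]: B ⊕ B ⊕ 0 = 0.
P'[3]: C ⊕ F ⊕ 8 = B.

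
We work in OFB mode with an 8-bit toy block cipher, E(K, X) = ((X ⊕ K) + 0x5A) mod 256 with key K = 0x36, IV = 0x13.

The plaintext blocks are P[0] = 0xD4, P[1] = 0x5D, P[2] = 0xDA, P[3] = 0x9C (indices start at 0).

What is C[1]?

OFB encryption: S_i = E(K, S_{i−1}) with S_{−1} = IV; C_i = P_i ⊕ S_i.
C[0]: S = E(K, 0x13) = 0x7F; 0xD4 ⊕ 0x7F = 0xAB.
C[1]: S = E(K, 0x7F) = 0xA3; 0x5D ⊕ 0xA3 = 0xFE.

C[1] = 0xFE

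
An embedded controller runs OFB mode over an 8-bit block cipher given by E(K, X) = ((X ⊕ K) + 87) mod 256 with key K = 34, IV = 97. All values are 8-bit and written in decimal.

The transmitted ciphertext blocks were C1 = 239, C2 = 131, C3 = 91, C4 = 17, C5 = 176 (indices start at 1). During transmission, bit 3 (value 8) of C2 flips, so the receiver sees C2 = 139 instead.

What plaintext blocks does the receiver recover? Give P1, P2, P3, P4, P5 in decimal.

P1 = 117, P2 = 132, P3 = 223, P4 = 236, P5 = 134

OFB decryption: S_i = E(K, S_{i−1}) with S_{0} = IV; P_i = C_i ⊕ S_i.
Only C2 changed, to 139. In OFB, a change in C_i flips the same bit in P_i only; the keystream is unaffected. Decrypting the received ciphertext:
P1: S = E(K, 97) = 154; 239 ⊕ 154 = 117.
P2: S = E(K, 154) = 15; 139 ⊕ 15 = 132.
P3: S = E(K, 15) = 132; 91 ⊕ 132 = 223.
P4: S = E(K, 132) = 253; 17 ⊕ 253 = 236.
P5: S = E(K, 253) = 54; 176 ⊕ 54 = 134.
Blocks that differ from the original plaintext: P2.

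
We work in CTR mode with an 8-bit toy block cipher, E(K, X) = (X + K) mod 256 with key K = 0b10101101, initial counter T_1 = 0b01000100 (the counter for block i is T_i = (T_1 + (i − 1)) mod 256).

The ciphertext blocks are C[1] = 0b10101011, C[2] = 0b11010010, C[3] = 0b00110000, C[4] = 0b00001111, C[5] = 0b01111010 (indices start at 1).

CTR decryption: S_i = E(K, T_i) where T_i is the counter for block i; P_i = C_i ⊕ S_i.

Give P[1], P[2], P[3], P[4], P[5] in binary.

P[1]: T = 0b01000100, S = E(K, T) = 0b11110001; 0b10101011 ⊕ 0b11110001 = 0b01011010.
P[2]: T = 0b01000101, S = E(K, T) = 0b11110010; 0b11010010 ⊕ 0b11110010 = 0b00100000.
P[3]: T = 0b01000110, S = E(K, T) = 0b11110011; 0b00110000 ⊕ 0b11110011 = 0b11000011.
P[4]: T = 0b01000111, S = E(K, T) = 0b11110100; 0b00001111 ⊕ 0b11110100 = 0b11111011.
P[5]: T = 0b01001000, S = E(K, T) = 0b11110101; 0b01111010 ⊕ 0b11110101 = 0b10001111.

P[1] = 0b01011010, P[2] = 0b00100000, P[3] = 0b11000011, P[4] = 0b11111011, P[5] = 0b10001111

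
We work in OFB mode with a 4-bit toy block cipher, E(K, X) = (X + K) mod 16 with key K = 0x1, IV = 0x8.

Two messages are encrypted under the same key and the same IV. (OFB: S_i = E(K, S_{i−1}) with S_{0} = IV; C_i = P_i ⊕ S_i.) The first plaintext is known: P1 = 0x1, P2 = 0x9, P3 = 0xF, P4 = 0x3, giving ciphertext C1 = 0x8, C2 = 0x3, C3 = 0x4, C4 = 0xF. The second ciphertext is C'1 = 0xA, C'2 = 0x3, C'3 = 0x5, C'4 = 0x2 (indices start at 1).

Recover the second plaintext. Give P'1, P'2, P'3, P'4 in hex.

P'1 = 0x3, P'2 = 0x9, P'3 = 0xE, P'4 = 0xE

In OFB with a reused IV, both messages share the same keystream S_i, so C_i ⊕ C'_i = P_i ⊕ P'_i and thus P'_i = P_i ⊕ C_i ⊕ C'_i.
P'1: 0x1 ⊕ 0x8 ⊕ 0xA = 0x3.
P'2: 0x9 ⊕ 0x3 ⊕ 0x3 = 0x9.
P'3: 0xF ⊕ 0x4 ⊕ 0x5 = 0xE.
P'4: 0x3 ⊕ 0xF ⊕ 0x2 = 0xE.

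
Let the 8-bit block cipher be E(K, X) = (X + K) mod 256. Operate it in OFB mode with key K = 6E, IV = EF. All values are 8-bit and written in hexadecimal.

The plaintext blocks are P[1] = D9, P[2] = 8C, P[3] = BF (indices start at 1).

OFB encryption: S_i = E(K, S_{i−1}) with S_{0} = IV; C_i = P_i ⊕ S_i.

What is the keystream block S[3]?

C[1]: S = E(K, EF) = 5D; D9 ⊕ 5D = 84.
C[2]: S = E(K, 5D) = CB; 8C ⊕ CB = 47.
C[3]: S = E(K, CB) = 39; BF ⊕ 39 = 86.
So S[3] = 39.

39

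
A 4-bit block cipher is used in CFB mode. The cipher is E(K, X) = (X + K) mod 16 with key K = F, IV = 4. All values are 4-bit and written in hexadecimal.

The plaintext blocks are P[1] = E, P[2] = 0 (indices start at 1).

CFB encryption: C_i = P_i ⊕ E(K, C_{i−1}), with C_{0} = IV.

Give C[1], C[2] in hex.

C[1] = D, C[2] = C

C[1]: E(K, 4) = 3; E ⊕ 3 = D.
C[2]: E(K, D) = C; 0 ⊕ C = C.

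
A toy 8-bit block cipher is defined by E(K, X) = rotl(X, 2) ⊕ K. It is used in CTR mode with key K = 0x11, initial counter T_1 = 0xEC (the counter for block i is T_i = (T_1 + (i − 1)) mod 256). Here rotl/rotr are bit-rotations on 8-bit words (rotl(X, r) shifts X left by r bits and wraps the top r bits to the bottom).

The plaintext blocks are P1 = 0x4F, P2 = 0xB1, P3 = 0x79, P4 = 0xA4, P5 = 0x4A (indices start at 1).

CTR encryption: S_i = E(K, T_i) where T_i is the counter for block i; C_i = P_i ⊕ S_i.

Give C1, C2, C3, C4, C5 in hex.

C1: T = 0xEC, S = E(K, T) = 0xA2; 0x4F ⊕ 0xA2 = 0xED.
C2: T = 0xED, S = E(K, T) = 0xA6; 0xB1 ⊕ 0xA6 = 0x17.
C3: T = 0xEE, S = E(K, T) = 0xAA; 0x79 ⊕ 0xAA = 0xD3.
C4: T = 0xEF, S = E(K, T) = 0xAE; 0xA4 ⊕ 0xAE = 0x0A.
C5: T = 0xF0, S = E(K, T) = 0xD2; 0x4A ⊕ 0xD2 = 0x98.

C1 = 0xED, C2 = 0x17, C3 = 0xD3, C4 = 0x0A, C5 = 0x98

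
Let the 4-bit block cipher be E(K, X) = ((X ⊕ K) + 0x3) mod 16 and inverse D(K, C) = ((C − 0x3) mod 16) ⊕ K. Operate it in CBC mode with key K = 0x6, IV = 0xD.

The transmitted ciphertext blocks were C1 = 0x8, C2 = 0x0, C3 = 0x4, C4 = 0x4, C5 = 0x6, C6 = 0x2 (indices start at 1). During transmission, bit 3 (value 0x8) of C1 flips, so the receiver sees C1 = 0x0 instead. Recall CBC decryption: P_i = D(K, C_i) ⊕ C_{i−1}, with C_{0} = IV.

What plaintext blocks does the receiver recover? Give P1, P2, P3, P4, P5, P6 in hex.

Only C1 changed, to 0x0. In CBC, a change in C_i garbles P_i and flips the same bit in P_{i+1}. Decrypting the received ciphertext:
P1: D(K, 0x0) = 0xB; 0xB ⊕ 0xD = 0x6.
P2: D(K, 0x0) = 0xB; 0xB ⊕ 0x0 = 0xB.
P3: D(K, 0x4) = 0x7; 0x7 ⊕ 0x0 = 0x7.
P4: D(K, 0x4) = 0x7; 0x7 ⊕ 0x4 = 0x3.
P5: D(K, 0x6) = 0x5; 0x5 ⊕ 0x4 = 0x1.
P6: D(K, 0x2) = 0x9; 0x9 ⊕ 0x6 = 0xF.
Blocks that differ from the original plaintext: P1, P2.

P1 = 0x6, P2 = 0xB, P3 = 0x7, P4 = 0x3, P5 = 0x1, P6 = 0xF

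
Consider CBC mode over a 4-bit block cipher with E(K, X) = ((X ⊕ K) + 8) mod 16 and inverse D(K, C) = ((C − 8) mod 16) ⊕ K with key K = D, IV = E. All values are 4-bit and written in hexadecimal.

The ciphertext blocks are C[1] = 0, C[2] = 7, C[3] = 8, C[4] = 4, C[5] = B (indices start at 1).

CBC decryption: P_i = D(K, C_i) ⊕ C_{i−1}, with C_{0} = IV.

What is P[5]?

P[5] = A

P[5]: D(K, B) = E; E ⊕ 4 = A.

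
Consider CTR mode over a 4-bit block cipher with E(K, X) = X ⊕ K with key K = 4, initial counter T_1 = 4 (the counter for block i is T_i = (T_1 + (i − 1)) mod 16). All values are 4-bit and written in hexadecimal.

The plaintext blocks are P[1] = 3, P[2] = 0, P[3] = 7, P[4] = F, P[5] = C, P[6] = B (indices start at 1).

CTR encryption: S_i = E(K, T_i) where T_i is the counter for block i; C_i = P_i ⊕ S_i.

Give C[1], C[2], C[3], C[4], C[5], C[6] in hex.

C[1]: T = 4, S = E(K, T) = 0; 3 ⊕ 0 = 3.
C[2]: T = 5, S = E(K, T) = 1; 0 ⊕ 1 = 1.
C[3]: T = 6, S = E(K, T) = 2; 7 ⊕ 2 = 5.
C[4]: T = 7, S = E(K, T) = 3; F ⊕ 3 = C.
C[5]: T = 8, S = E(K, T) = C; C ⊕ C = 0.
C[6]: T = 9, S = E(K, T) = D; B ⊕ D = 6.

C[1] = 3, C[2] = 1, C[3] = 5, C[4] = C, C[5] = 0, C[6] = 6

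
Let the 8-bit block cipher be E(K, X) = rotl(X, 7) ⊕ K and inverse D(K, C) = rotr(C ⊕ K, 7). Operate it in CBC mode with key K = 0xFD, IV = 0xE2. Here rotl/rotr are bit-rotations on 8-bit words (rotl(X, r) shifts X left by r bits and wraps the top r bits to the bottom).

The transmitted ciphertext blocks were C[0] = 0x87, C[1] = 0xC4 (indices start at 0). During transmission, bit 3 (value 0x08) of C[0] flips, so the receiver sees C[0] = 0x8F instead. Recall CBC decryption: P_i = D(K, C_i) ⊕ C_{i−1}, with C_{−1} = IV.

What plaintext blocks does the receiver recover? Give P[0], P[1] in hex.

P[0] = 0x06, P[1] = 0xFD

Only C[0] changed, to 0x8F. In CBC, a change in C_i garbles P_i and flips the same bit in P_{i+1}. Decrypting the received ciphertext:
P[0]: D(K, 0x8F) = 0xE4; 0xE4 ⊕ 0xE2 = 0x06.
P[1]: D(K, 0xC4) = 0x72; 0x72 ⊕ 0x8F = 0xFD.
Blocks that differ from the original plaintext: P[0], P[1].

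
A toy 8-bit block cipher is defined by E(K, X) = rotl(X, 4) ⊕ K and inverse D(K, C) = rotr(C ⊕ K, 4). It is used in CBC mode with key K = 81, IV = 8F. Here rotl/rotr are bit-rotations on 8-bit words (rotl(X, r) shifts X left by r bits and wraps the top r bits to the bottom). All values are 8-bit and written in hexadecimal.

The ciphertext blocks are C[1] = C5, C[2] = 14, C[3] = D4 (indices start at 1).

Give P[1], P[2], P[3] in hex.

CBC decryption: P_i = D(K, C_i) ⊕ C_{i−1}, with C_{0} = IV.
P[1]: D(K, C5) = 44; 44 ⊕ 8F = CB.
P[2]: D(K, 14) = 59; 59 ⊕ C5 = 9C.
P[3]: D(K, D4) = 55; 55 ⊕ 14 = 41.

P[1] = CB, P[2] = 9C, P[3] = 41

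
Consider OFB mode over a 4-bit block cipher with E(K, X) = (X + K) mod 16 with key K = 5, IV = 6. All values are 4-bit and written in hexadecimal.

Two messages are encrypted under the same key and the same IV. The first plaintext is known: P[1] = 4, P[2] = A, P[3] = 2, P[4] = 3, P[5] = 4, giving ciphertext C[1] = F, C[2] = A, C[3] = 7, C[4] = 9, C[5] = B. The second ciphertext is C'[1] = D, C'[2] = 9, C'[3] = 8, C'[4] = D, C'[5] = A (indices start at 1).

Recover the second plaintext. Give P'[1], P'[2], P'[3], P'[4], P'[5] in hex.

P'[1] = 6, P'[2] = 9, P'[3] = D, P'[4] = 7, P'[5] = 5

In OFB with a reused IV, both messages share the same keystream S_i, so C_i ⊕ C'_i = P_i ⊕ P'_i and thus P'_i = P_i ⊕ C_i ⊕ C'_i.
P'[1]: 4 ⊕ F ⊕ D = 6.
P'[2]: A ⊕ A ⊕ 9 = 9.
P'[3]: 2 ⊕ 7 ⊕ 8 = D.
P'[4]: 3 ⊕ 9 ⊕ D = 7.
P'[5]: 4 ⊕ B ⊕ A = 5.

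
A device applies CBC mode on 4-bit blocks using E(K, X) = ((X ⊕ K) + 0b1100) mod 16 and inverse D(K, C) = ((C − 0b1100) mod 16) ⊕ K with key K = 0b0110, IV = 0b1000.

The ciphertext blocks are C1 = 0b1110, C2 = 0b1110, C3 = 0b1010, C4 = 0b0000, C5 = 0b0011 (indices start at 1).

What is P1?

CBC decryption: P_i = D(K, C_i) ⊕ C_{i−1}, with C_{0} = IV.
P1: D(K, 0b1110) = 0b0100; 0b0100 ⊕ 0b1000 = 0b1100.

P1 = 0b1100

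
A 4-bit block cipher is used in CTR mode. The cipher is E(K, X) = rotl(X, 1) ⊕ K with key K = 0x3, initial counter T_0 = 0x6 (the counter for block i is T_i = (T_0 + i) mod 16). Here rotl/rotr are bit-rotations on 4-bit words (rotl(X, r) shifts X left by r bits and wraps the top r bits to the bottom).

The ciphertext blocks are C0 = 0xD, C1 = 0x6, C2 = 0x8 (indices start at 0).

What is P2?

P2 = 0xA

CTR decryption: S_i = E(K, T_i) where T_i is the counter for block i; P_i = C_i ⊕ S_i.
P2: T = 0x8, S = E(K, T) = 0x2; 0x8 ⊕ 0x2 = 0xA.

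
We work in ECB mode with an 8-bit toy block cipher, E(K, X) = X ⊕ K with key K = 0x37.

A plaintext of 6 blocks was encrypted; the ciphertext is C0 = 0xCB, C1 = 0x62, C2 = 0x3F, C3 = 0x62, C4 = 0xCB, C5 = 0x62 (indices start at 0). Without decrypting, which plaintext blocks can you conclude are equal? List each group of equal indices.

ECB encrypts each block independently with the same key, so equal ciphertext blocks imply equal plaintext blocks.
C0 = C4 = 0xCB, so P0 = P4.
C1 = C3 = C5 = 0x62, so P1 = P3 = P5.

P0 = P4; P1 = P3 = P5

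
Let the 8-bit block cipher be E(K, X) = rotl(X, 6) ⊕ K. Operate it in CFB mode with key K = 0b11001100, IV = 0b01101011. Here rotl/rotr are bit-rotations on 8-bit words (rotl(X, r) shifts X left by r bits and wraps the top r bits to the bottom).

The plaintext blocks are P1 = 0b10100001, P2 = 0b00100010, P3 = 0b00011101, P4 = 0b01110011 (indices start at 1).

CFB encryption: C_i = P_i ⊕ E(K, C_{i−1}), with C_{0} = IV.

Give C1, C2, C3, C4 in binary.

C1 = 0b10110111, C2 = 0b00000011, C3 = 0b00010001, C4 = 0b11111011

C1: E(K, 0b01101011) = 0b00010110; 0b10100001 ⊕ 0b00010110 = 0b10110111.
C2: E(K, 0b10110111) = 0b00100001; 0b00100010 ⊕ 0b00100001 = 0b00000011.
C3: E(K, 0b00000011) = 0b00001100; 0b00011101 ⊕ 0b00001100 = 0b00010001.
C4: E(K, 0b00010001) = 0b10001000; 0b01110011 ⊕ 0b10001000 = 0b11111011.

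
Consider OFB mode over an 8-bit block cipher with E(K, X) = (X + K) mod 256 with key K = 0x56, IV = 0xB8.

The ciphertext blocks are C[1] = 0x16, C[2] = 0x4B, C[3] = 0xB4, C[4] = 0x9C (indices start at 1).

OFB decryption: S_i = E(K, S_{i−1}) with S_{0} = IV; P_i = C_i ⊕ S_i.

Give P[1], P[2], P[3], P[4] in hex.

P[1]: S = E(K, 0xB8) = 0x0E; 0x16 ⊕ 0x0E = 0x18.
P[2]: S = E(K, 0x0E) = 0x64; 0x4B ⊕ 0x64 = 0x2F.
P[3]: S = E(K, 0x64) = 0xBA; 0xB4 ⊕ 0xBA = 0x0E.
P[4]: S = E(K, 0xBA) = 0x10; 0x9C ⊕ 0x10 = 0x8C.

P[1] = 0x18, P[2] = 0x2F, P[3] = 0x0E, P[4] = 0x8C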